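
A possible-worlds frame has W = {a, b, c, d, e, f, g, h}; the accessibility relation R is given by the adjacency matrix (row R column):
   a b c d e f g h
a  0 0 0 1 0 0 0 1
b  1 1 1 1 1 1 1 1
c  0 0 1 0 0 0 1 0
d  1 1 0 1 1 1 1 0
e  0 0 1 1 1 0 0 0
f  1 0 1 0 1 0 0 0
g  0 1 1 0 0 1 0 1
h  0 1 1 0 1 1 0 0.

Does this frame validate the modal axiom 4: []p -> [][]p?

No

By correspondence theory, 4 is valid on a frame iff R is transitive.
Transitive: no — a R d and d R b, but not a R b.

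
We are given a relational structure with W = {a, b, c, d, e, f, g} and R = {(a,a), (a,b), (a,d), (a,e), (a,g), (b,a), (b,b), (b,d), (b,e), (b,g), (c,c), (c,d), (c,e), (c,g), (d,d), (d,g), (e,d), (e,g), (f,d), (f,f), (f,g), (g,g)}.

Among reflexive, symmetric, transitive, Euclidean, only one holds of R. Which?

transitive

Reflexive: no — e is not related to itself.
Symmetric: no — a R d but not d R a.
Transitive: yes — every two-step R-path is closed by a direct edge.
Euclidean: no — a R d and a R b, but not d R b.
Only transitive holds.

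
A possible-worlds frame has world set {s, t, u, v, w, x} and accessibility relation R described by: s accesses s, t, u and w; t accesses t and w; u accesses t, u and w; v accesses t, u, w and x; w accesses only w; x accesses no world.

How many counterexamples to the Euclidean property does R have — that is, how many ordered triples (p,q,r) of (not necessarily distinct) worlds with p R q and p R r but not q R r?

Enumerating: (s,t,s), (s,t,u), (s,u,s), (s,w,s), (s,w,t), (s,w,u), (t,w,t), (u,t,u), (u,w,t), (u,w,u), (v,t,u), (v,t,x), … and 8 more.
Total: 20.

20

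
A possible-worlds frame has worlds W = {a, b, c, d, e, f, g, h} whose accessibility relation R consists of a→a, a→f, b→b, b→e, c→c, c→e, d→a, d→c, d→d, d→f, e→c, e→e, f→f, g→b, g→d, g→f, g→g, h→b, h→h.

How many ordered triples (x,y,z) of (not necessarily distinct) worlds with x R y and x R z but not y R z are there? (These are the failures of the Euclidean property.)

Enumerating: (a,f,a), (b,e,b), (d,a,c), (d,a,d), (d,c,a), (d,c,d), (d,c,f), (d,f,a), (d,f,c), (d,f,d), (g,b,d), (g,b,f), … and 7 more.
Total: 19.

19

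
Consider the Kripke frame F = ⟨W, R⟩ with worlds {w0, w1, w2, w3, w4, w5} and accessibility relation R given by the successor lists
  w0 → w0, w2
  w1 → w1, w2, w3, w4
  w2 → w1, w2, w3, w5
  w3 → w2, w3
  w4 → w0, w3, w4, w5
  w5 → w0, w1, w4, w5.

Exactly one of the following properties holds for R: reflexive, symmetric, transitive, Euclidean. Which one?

reflexive

Reflexive: yes — every world is R-related to itself.
Symmetric: no — w0 R w2 but not w2 R w0.
Transitive: no — w0 R w2 and w2 R w1, but not w0 R w1.
Euclidean: no — w1 R w2 and w1 R w4, but not w2 R w4.
Only reflexive holds.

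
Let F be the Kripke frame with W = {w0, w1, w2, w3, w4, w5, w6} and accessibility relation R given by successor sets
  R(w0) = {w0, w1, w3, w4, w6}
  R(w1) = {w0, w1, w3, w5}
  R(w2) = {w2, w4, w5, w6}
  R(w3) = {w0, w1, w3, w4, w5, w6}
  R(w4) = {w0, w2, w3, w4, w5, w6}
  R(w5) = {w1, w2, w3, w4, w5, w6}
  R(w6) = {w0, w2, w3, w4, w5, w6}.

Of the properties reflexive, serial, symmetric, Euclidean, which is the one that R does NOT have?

Euclidean

Reflexive: yes — every world is R-related to itself.
Serial: yes — every world has a successor (e.g. w0 R w0).
Symmetric: yes — every pair in R has its reverse in R.
Euclidean: no — w0 R w1 and w0 R w4, but not w1 R w4.
Only Euclidean fails.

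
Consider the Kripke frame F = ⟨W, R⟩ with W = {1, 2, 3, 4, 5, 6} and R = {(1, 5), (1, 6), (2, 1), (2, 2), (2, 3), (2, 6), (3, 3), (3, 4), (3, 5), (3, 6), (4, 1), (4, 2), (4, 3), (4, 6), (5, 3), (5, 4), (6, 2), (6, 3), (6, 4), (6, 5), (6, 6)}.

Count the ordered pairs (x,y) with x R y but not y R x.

8

Enumerating: (1,5), (1,6), (2,1), (2,3), (4,1), (4,2), (5,4), (6,5).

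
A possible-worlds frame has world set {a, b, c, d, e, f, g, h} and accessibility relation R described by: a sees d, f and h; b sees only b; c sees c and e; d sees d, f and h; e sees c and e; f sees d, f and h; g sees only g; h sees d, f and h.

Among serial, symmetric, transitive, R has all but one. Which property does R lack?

symmetric

Serial: yes — every world has a successor (e.g. a R d).
Symmetric: no — a R d but not d R a.
Transitive: yes — every two-step R-path is closed by a direct edge.
Only symmetric fails.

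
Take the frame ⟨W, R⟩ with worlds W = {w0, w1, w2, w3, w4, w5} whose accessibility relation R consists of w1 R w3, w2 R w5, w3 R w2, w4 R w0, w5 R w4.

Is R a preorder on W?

Reflexive: no — w0 is not related to itself.
Transitive: no — w1 R w3 and w3 R w2, but not w1 R w2.
So R is not a preorder.

No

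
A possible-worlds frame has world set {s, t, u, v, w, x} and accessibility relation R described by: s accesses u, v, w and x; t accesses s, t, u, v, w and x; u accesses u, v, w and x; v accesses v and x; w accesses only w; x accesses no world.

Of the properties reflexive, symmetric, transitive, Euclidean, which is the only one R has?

Reflexive: no — s is not related to itself.
Symmetric: no — s R u but not u R s.
Transitive: yes — every two-step R-path is closed by a direct edge.
Euclidean: no — s R v and s R u, but not v R u.
Only transitive holds.

transitive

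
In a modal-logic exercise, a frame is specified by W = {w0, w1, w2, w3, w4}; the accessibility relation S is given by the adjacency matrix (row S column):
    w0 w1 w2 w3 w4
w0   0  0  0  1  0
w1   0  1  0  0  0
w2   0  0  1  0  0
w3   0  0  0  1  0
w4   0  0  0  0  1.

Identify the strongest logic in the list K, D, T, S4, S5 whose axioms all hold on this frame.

Serial (axiom D): yes — every world has a successor (e.g. w0 S w3).
Reflexive (axiom T): no — w0 is not related to itself.
Transitive (axiom 4): yes — every two-step S-path is closed by a direct edge.
Euclidean (axiom 5): yes — any two successors of a common world are S-related.
So F validates K, D; T would additionally require S to be reflexive. The strongest is D.

D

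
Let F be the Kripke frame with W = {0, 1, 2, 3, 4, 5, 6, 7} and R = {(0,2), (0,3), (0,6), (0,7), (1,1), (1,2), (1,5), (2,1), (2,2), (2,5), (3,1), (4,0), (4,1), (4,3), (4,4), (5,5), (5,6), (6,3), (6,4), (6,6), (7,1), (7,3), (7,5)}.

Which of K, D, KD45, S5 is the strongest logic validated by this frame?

Serial (axiom D): yes — every world has a successor (e.g. 0 R 2).
Euclidean (axiom 5): no — 0 R 2 and 0 R 3, but not 2 R 3.
Transitive (axiom 4): no — 0 R 2 and 2 R 1, but not 0 R 1.
Reflexive (axiom T): no — 0 is not related to itself.
So F validates K, D; KD45 would additionally require R to be Euclidean and transitive. The strongest is D.

D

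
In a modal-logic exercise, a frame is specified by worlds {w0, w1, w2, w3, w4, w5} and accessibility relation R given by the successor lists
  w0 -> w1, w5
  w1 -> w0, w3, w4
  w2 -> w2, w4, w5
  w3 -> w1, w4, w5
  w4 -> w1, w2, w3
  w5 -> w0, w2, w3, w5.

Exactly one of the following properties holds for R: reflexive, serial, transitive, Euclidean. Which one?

Reflexive: no — w0 is not related to itself.
Serial: yes — every world has a successor (e.g. w0 R w1).
Transitive: no — w0 R w1 and w1 R w3, but not w0 R w3.
Euclidean: no — w0 R w1 and w0 R w5, but not w1 R w5.
Only serial holds.

serial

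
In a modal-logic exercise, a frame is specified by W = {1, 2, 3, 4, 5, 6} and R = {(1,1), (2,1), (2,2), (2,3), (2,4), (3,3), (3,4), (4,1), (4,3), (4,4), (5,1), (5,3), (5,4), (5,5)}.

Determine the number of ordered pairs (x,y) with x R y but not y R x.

7

Enumerating: (2,1), (2,3), (2,4), (4,1), (5,1), (5,3), (5,4).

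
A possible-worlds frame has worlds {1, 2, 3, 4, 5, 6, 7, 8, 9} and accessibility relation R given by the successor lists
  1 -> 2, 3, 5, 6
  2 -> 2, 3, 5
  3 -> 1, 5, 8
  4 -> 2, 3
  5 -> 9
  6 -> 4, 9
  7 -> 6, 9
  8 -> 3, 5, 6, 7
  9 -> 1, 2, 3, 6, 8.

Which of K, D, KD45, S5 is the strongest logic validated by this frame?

D

Serial (axiom D): yes — every world has a successor (e.g. 1 R 2).
Euclidean (axiom 5): no — 1 R 2 and 1 R 6, but not 2 R 6.
Transitive (axiom 4): no — 1 R 3 and 3 R 8, but not 1 R 8.
Reflexive (axiom T): no — 1 is not related to itself.
So F validates K, D; KD45 would additionally require R to be Euclidean and transitive. The strongest is D.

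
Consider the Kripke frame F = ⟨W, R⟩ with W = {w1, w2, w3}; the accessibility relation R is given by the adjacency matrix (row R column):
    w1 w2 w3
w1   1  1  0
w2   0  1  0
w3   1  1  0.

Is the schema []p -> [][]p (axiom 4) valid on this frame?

The schema 4 characterises exactly the transitive frames.
Transitive: yes — every two-step R-path is closed by a direct edge.

Yes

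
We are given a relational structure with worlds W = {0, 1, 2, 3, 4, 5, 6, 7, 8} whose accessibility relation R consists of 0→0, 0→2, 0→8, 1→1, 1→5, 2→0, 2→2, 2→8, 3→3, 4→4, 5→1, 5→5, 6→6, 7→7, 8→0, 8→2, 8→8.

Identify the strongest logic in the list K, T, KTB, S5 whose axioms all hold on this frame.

S5

Reflexive (axiom T): yes — every world is R-related to itself.
Symmetric (axiom B): yes — every pair in R has its reverse in R.
Euclidean (axiom 5): yes — any two successors of a common world are R-related.
So F validates K, T, KTB, S5. The strongest is S5.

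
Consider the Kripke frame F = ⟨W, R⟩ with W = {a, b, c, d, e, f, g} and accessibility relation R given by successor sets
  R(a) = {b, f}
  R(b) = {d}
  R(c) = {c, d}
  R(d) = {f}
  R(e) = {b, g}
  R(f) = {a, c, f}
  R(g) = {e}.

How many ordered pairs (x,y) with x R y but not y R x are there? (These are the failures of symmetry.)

Enumerating: (a,b), (b,d), (c,d), (d,f), (e,b), (f,c).

6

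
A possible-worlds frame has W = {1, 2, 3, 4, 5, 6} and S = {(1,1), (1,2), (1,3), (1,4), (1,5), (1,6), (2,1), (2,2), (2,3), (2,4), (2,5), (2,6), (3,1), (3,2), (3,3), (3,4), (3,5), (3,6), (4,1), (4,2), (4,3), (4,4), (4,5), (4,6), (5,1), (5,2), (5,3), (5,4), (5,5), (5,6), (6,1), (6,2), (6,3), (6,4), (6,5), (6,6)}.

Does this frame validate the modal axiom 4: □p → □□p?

The schema 4 characterises exactly the transitive frames.
Transitive: yes — every two-step S-path is closed by a direct edge.

Yes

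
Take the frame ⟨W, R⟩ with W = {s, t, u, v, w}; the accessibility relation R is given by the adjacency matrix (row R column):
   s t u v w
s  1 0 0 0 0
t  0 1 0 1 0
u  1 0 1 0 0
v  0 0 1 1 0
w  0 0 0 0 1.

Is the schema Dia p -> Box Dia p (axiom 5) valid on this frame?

No

Axiom 5 corresponds to the accessibility relation being Euclidean.
Euclidean: no — t R v and t R t, but not v R t.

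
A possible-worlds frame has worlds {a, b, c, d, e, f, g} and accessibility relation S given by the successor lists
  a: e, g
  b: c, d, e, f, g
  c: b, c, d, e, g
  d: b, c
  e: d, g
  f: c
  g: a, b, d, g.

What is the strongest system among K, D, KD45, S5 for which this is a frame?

Serial (axiom D): yes — every world has a successor (e.g. a S e).
Euclidean (axiom 5): no — a S g and a S e, but not g S e.
Transitive (axiom 4): no — a S e and e S d, but not a S d.
Reflexive (axiom T): no — a is not related to itself.
So F validates K, D; KD45 would additionally require S to be Euclidean and transitive. The strongest is D.

D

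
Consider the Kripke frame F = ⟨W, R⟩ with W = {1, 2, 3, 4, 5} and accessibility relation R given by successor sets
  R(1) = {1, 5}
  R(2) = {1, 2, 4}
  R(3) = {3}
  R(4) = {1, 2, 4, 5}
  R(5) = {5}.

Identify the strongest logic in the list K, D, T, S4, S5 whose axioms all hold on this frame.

T

Serial (axiom D): yes — every world has a successor (e.g. 1 R 1).
Reflexive (axiom T): yes — every world is R-related to itself.
Transitive (axiom 4): no — 2 R 1 and 1 R 5, but not 2 R 5.
Euclidean (axiom 5): no — 2 R 1 and 2 R 4, but not 1 R 4.
So F validates K, D, T; S4 would additionally require R to be transitive. The strongest is T.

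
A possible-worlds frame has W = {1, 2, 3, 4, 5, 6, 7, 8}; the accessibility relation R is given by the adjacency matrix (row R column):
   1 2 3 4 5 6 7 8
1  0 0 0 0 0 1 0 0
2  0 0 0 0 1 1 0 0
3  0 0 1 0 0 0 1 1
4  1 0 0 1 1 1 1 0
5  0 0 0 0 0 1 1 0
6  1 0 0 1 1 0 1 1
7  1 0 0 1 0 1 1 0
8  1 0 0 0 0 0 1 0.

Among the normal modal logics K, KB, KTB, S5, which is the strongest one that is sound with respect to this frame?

K

Symmetric (axiom B): no — 2 R 5 but not 5 R 2.
Reflexive (axiom T): no — 1 is not related to itself.
Euclidean (axiom 5): no — 3 R 7 and 3 R 8, but not 7 R 8.
So F validates K; KB would additionally require R to be symmetric. The strongest is K.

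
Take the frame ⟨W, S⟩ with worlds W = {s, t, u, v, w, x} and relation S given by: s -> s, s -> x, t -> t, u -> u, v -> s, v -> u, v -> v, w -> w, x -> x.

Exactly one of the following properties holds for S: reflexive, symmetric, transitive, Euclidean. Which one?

Reflexive: yes — every world is S-related to itself.
Symmetric: no — s S x but not x S s.
Transitive: no — v S s and s S x, but not v S x.
Euclidean: no — v S s and v S u, but not s S u.
Only reflexive holds.

reflexive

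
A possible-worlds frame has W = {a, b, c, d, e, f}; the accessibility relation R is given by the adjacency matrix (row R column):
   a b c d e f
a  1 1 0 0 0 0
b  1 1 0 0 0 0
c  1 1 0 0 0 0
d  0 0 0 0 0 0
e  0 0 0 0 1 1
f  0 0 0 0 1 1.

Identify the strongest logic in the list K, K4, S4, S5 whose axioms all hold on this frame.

Transitive (axiom 4): yes — every two-step R-path is closed by a direct edge.
Reflexive (axiom T): no — c is not related to itself.
Euclidean (axiom 5): yes — any two successors of a common world are R-related.
So F validates K, K4; S4 would additionally require R to be reflexive. The strongest is K4.

K4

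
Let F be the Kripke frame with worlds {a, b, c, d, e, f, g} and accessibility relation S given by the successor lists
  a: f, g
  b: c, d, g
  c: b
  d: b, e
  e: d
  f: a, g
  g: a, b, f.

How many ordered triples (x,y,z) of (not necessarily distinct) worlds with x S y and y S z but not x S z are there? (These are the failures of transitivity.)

26

Enumerating: (a,f,a), (a,g,a), (a,g,b), (b,c,b), (b,d,b), (b,d,e), (b,g,a), (b,g,b), (b,g,f), (c,b,c), (c,b,d), (c,b,g), … and 14 more.
Total: 26.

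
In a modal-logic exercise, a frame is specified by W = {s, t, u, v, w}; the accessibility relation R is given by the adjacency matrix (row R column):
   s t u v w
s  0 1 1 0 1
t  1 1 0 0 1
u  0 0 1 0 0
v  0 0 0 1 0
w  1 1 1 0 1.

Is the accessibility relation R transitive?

Transitive: no — t R s and s R u, but not t R u.

No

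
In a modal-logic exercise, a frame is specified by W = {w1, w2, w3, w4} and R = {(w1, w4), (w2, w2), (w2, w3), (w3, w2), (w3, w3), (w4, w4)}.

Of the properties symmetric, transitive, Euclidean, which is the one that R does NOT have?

Symmetric: no — w1 R w4 but not w4 R w1.
Transitive: yes — every two-step R-path is closed by a direct edge.
Euclidean: yes — any two successors of a common world are R-related.
Only symmetric fails.

symmetric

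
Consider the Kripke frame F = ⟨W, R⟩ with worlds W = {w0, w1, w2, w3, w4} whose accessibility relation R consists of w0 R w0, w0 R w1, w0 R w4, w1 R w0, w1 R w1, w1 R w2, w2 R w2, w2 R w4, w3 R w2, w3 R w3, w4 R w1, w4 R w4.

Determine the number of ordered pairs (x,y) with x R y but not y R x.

5

Enumerating: (w0,w4), (w1,w2), (w2,w4), (w3,w2), (w4,w1).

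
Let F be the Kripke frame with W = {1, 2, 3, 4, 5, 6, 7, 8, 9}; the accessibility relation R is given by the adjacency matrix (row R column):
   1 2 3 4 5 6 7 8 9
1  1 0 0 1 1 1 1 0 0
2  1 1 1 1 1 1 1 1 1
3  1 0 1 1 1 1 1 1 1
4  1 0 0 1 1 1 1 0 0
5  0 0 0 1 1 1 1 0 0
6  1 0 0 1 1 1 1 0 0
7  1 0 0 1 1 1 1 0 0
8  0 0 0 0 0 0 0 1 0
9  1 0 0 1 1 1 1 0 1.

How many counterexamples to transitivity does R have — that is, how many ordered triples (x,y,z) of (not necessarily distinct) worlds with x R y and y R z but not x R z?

Enumerating: (5,4,1), (5,6,1), (5,7,1).

3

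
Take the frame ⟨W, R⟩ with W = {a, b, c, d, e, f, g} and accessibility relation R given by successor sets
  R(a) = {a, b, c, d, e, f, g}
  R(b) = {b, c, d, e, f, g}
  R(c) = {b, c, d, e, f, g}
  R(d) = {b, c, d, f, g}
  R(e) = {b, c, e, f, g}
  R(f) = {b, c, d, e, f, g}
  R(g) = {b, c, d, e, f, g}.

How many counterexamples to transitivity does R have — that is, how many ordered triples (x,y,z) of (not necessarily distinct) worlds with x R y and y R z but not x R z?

Enumerating: (d,b,e), (d,c,e), (d,f,e), (d,g,e), (e,b,d), (e,c,d), (e,f,d), (e,g,d).

8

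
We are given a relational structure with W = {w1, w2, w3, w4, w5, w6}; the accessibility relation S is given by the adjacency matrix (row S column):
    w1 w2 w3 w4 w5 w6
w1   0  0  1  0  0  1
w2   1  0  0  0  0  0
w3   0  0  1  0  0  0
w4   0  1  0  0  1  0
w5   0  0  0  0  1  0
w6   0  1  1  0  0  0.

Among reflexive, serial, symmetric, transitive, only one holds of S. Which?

serial

Reflexive: no — w1 is not related to itself.
Serial: yes — every world has a successor (e.g. w1 S w3).
Symmetric: no — w1 S w3 but not w3 S w1.
Transitive: no — w1 S w6 and w6 S w2, but not w1 S w2.
Only serial holds.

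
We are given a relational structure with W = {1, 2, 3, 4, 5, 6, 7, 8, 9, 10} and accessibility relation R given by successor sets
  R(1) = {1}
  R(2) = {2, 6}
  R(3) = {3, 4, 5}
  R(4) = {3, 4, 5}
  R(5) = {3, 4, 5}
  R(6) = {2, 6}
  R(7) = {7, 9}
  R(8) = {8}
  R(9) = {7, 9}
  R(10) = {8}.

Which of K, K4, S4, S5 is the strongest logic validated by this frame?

K4

Transitive (axiom 4): yes — every two-step R-path is closed by a direct edge.
Reflexive (axiom T): no — 10 is not related to itself.
Euclidean (axiom 5): yes — any two successors of a common world are R-related.
So F validates K, K4; S4 would additionally require R to be reflexive. The strongest is K4.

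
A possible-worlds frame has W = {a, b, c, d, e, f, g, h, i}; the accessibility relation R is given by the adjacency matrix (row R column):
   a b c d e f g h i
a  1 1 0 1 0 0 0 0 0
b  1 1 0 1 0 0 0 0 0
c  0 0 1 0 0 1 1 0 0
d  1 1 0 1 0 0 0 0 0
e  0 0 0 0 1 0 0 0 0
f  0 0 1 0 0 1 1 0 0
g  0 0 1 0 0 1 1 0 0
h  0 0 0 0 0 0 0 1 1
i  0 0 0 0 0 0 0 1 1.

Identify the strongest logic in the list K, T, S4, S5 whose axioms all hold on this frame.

S5

Reflexive (axiom T): yes — every world is R-related to itself.
Transitive (axiom 4): yes — every two-step R-path is closed by a direct edge.
Euclidean (axiom 5): yes — any two successors of a common world are R-related.
So F validates K, T, S4, S5. The strongest is S5.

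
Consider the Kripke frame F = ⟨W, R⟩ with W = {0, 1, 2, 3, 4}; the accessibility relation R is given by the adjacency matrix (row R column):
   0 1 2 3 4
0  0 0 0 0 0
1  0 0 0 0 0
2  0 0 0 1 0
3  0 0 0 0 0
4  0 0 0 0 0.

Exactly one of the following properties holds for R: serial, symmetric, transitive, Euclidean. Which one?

Serial: no — 0 has no R-successor.
Symmetric: no — 2 R 3 but not 3 R 2.
Transitive: yes — every two-step R-path is closed by a direct edge.
Euclidean: no — 2 R 3 and 2 R 3, but not 3 R 3.
Only transitive holds.

transitive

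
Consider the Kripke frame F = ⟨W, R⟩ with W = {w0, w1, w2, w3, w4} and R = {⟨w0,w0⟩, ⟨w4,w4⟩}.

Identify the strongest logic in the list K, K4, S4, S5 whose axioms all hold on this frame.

Transitive (axiom 4): yes — every two-step R-path is closed by a direct edge.
Reflexive (axiom T): no — w1 is not related to itself.
Euclidean (axiom 5): yes — any two successors of a common world are R-related.
So F validates K, K4; S4 would additionally require R to be reflexive. The strongest is K4.

K4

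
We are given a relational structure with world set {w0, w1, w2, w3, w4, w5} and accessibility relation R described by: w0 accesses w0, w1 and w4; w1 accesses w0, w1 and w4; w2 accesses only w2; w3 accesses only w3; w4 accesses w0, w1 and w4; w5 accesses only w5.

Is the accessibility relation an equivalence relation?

Yes

Reflexive: yes — every world is R-related to itself.
Symmetric: yes — every pair in R has its reverse in R.
Transitive: yes — every two-step R-path is closed by a direct edge.
So R is an equivalence relation.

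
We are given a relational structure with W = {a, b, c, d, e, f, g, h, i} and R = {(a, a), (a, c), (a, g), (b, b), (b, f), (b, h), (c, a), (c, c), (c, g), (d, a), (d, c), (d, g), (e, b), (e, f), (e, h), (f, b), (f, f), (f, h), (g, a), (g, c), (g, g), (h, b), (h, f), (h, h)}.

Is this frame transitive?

Yes

Transitive: yes — every two-step R-path is closed by a direct edge.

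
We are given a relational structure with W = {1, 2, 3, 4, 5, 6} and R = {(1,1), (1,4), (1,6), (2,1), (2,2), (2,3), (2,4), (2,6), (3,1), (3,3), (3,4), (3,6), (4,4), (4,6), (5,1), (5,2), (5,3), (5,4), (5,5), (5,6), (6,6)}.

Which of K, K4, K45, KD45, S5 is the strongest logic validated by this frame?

Transitive (axiom 4): yes — every two-step R-path is closed by a direct edge.
Euclidean (axiom 5): no — 1 R 6 and 1 R 4, but not 6 R 4.
Serial (axiom D): yes — every world has a successor (e.g. 1 R 1).
Reflexive (axiom T): yes — every world is R-related to itself.
So F validates K, K4; K45 would additionally require R to be Euclidean. The strongest is K4.

K4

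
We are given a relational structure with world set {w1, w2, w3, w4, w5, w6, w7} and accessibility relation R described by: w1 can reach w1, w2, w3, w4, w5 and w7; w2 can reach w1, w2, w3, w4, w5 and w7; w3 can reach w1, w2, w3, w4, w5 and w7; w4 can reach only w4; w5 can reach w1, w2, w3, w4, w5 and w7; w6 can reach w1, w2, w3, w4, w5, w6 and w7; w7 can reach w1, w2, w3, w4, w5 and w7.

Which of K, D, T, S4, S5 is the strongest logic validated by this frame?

S4

Serial (axiom D): yes — every world has a successor (e.g. w1 R w1).
Reflexive (axiom T): yes — every world is R-related to itself.
Transitive (axiom 4): yes — every two-step R-path is closed by a direct edge.
Euclidean (axiom 5): no — w1 R w4 and w1 R w2, but not w4 R w2.
So F validates K, D, T, S4; S5 would additionally require R to be Euclidean. The strongest is S4.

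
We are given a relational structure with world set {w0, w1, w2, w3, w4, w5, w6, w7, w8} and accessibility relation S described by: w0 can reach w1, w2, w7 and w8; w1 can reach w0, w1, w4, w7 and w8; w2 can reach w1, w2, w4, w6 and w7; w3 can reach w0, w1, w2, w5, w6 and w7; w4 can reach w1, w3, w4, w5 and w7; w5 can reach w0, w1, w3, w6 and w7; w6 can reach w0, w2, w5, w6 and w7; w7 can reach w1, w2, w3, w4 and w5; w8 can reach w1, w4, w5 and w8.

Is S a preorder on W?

No

Reflexive: no — w0 is not related to itself.
Transitive: no — w0 S w1 and w1 S w4, but not w0 S w4.
So S is not a preorder.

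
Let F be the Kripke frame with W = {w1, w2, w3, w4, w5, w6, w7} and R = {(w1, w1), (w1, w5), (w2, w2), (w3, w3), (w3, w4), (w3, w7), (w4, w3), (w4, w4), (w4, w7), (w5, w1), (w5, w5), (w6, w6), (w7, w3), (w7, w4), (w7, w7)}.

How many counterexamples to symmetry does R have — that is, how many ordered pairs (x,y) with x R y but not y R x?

R is symmetric; there are no such tuples.

0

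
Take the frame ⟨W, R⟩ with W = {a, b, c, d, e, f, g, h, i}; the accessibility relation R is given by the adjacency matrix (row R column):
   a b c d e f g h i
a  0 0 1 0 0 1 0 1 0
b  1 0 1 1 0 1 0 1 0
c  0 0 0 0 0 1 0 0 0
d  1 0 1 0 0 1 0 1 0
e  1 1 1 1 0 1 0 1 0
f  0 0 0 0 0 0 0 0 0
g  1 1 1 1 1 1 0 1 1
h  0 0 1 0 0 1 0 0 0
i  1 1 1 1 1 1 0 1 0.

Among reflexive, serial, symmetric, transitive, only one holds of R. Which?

transitive

Reflexive: no — a is not related to itself.
Serial: no — f has no R-successor.
Symmetric: no — a R c but not c R a.
Transitive: yes — every two-step R-path is closed by a direct edge.
Only transitive holds.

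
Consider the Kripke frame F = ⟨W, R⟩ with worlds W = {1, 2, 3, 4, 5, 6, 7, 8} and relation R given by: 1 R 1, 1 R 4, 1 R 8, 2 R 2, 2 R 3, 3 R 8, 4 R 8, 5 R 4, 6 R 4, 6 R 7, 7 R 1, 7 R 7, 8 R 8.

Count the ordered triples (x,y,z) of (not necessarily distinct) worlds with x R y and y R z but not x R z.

6

Enumerating: (2,3,8), (5,4,8), (6,4,8), (6,7,1), (7,1,4), (7,1,8).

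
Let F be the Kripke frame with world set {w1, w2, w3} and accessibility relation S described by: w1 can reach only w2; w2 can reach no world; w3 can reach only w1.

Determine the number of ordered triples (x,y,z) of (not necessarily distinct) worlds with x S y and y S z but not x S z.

1

Enumerating: (w3,w1,w2).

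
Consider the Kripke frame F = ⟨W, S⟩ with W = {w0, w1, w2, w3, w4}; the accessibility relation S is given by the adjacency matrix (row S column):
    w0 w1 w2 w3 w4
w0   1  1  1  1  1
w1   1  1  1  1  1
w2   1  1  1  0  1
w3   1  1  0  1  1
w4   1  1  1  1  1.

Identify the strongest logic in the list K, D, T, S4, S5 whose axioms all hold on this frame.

Serial (axiom D): yes — every world has a successor (e.g. w0 S w0).
Reflexive (axiom T): yes — every world is S-related to itself.
Transitive (axiom 4): no — w2 S w0 and w0 S w3, but not w2 S w3.
Euclidean (axiom 5): no — w0 S w2 and w0 S w3, but not w2 S w3.
So F validates K, D, T; S4 would additionally require S to be transitive. The strongest is T.

T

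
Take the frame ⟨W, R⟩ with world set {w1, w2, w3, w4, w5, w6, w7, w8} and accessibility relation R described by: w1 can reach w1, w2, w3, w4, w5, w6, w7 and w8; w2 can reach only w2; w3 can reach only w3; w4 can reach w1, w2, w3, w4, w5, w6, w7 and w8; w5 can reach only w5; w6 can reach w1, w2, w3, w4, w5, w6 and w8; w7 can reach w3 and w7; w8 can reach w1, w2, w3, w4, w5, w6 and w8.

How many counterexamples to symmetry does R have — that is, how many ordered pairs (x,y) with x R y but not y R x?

15

Enumerating: (w1,w2), (w1,w3), (w1,w5), (w1,w7), (w4,w2), (w4,w3), (w4,w5), (w4,w7), (w6,w2), (w6,w3), (w6,w5), (w7,w3), (w8,w2), (w8,w3), (w8,w5).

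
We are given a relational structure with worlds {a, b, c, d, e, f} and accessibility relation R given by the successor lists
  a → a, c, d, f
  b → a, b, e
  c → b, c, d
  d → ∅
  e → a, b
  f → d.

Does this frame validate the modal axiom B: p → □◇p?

No

By correspondence theory, B is valid on a frame iff R is symmetric.
Symmetric: no — a R c but not c R a.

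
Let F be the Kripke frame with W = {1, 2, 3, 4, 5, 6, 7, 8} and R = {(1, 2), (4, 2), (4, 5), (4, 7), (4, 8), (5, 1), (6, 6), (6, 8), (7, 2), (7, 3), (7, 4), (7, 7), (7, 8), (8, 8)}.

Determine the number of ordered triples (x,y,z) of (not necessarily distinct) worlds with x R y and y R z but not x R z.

5

Enumerating: (4,5,1), (4,7,3), (4,7,4), (5,1,2), (7,4,5).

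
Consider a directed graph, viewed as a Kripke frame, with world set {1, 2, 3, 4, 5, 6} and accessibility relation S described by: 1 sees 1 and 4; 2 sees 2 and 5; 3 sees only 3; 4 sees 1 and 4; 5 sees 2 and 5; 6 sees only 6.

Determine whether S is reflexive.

Reflexive: yes — every world is S-related to itself.

Yes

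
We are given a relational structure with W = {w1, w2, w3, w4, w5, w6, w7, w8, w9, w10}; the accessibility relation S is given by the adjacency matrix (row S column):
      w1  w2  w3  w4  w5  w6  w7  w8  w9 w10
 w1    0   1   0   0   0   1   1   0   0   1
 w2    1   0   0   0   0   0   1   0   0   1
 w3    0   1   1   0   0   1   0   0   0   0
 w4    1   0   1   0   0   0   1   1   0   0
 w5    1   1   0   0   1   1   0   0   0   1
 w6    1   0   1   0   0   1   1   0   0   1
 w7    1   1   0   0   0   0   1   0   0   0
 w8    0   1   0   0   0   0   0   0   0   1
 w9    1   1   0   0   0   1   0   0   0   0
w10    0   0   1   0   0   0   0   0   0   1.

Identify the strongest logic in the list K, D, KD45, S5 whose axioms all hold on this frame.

D

Serial (axiom D): yes — every world has a successor (e.g. w1 S w10).
Euclidean (axiom 5): no — w1 S w10 and w1 S w2, but not w10 S w2.
Transitive (axiom 4): no — w1 S w10 and w10 S w3, but not w1 S w3.
Reflexive (axiom T): no — w1 is not related to itself.
So F validates K, D; KD45 would additionally require S to be Euclidean and transitive. The strongest is D.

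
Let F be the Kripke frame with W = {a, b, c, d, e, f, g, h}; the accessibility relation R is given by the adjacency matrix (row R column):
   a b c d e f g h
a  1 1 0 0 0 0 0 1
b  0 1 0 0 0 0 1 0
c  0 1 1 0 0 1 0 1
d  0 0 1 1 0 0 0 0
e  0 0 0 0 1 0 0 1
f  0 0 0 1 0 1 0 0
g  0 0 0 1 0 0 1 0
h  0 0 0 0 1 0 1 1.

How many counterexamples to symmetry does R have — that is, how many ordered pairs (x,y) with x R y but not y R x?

Enumerating: (a,b), (a,h), (b,g), (c,b), (c,f), (c,h), (d,c), (f,d), (g,d), (h,g).

10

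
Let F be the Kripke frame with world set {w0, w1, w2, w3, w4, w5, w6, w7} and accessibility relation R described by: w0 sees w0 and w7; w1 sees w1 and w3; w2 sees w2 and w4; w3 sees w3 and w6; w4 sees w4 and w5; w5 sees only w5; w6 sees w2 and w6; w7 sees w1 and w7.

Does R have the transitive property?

Transitive: no — w0 R w7 and w7 R w1, but not w0 R w1.

No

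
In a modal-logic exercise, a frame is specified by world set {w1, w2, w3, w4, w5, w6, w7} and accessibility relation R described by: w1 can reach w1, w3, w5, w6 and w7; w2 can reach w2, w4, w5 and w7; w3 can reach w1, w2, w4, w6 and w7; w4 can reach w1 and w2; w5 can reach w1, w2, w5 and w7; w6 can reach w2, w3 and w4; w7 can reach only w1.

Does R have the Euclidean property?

Euclidean: no — w1 R w3 and w1 R w5, but not w3 R w5.

No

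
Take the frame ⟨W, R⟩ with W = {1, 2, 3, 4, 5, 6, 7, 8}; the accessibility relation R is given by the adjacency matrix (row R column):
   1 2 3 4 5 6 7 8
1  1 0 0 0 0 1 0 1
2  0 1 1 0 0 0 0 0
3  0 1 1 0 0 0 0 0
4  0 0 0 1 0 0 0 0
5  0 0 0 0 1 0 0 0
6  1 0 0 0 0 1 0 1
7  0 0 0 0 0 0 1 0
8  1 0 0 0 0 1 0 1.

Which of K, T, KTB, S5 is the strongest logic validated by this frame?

Reflexive (axiom T): yes — every world is R-related to itself.
Symmetric (axiom B): yes — every pair in R has its reverse in R.
Euclidean (axiom 5): yes — any two successors of a common world are R-related.
So F validates K, T, KTB, S5. The strongest is S5.

S5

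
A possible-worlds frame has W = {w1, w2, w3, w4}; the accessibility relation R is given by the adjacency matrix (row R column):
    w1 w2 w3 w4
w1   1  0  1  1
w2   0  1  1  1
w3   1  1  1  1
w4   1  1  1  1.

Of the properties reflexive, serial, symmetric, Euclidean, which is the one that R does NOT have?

Euclidean

Reflexive: yes — every world is R-related to itself.
Serial: yes — every world has a successor (e.g. w1 R w1).
Symmetric: yes — every pair in R has its reverse in R.
Euclidean: no — w3 R w1 and w3 R w2, but not w1 R w2.
Only Euclidean fails.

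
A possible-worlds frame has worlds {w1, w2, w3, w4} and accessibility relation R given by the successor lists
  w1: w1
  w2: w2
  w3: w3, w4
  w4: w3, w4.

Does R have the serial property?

Serial: yes — every world has a successor (e.g. w1 R w1).

Yes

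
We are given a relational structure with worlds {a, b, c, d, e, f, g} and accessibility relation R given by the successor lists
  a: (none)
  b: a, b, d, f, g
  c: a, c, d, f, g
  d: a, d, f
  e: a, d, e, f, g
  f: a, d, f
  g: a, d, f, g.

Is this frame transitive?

Yes

Transitive: yes — every two-step R-path is closed by a direct edge.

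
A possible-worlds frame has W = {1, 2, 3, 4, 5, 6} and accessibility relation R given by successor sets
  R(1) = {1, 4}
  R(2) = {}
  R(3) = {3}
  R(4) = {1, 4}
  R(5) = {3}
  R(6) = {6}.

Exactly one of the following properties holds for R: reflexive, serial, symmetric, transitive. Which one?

Reflexive: no — 2 is not related to itself.
Serial: no — 2 has no R-successor.
Symmetric: no — 5 R 3 but not 3 R 5.
Transitive: yes — every two-step R-path is closed by a direct edge.
Only transitive holds.

transitive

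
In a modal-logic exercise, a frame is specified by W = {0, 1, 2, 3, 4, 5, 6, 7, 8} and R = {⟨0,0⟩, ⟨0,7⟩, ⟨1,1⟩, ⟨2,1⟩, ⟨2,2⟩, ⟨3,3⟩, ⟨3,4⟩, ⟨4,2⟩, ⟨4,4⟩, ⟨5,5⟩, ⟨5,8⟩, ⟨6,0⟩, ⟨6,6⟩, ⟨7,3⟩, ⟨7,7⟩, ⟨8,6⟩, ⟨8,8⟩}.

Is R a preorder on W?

No

Reflexive: yes — every world is R-related to itself.
Transitive: no — 0 R 7 and 7 R 3, but not 0 R 3.
So R is not a preorder.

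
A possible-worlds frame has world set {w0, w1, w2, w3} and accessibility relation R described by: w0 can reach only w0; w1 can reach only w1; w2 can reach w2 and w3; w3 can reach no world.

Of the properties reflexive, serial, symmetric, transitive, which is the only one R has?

transitive

Reflexive: no — w3 is not related to itself.
Serial: no — w3 has no R-successor.
Symmetric: no — w2 R w3 but not w3 R w2.
Transitive: yes — every two-step R-path is closed by a direct edge.
Only transitive holds.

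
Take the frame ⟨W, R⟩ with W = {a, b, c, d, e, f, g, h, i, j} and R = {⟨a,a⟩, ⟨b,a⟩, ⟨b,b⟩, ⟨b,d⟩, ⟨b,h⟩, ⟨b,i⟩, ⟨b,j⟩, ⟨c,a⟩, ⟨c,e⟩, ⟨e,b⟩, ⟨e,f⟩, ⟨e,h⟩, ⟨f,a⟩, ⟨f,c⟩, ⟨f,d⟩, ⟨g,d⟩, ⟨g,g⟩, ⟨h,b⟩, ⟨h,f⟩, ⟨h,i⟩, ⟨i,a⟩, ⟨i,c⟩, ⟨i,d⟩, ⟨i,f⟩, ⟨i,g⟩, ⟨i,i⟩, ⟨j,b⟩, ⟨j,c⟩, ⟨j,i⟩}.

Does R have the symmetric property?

Symmetric: no — b R a but not a R b.

No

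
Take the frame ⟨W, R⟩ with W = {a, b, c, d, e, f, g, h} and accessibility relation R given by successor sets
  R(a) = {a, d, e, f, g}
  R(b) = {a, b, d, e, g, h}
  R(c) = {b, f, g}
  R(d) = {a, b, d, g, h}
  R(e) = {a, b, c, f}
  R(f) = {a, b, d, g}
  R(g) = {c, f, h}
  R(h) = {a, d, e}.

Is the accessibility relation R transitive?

No

Transitive: no — a R d and d R b, but not a R b.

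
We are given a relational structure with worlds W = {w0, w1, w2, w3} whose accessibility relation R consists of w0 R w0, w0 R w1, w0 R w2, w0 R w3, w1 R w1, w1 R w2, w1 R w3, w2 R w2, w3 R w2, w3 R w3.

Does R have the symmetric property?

Symmetric: no — w0 R w1 but not w1 R w0.

No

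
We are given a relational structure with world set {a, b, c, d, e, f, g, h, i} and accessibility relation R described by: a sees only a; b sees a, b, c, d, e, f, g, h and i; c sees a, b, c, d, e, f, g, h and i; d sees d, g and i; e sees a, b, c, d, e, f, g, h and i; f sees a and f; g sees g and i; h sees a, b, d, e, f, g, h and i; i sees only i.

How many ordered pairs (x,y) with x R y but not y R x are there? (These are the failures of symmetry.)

25

Enumerating: (b,a), (b,d), (b,f), (b,g), (b,i), (c,a), (c,d), (c,f), (c,g), (c,h), (c,i), (d,g), … and 13 more.
Total: 25.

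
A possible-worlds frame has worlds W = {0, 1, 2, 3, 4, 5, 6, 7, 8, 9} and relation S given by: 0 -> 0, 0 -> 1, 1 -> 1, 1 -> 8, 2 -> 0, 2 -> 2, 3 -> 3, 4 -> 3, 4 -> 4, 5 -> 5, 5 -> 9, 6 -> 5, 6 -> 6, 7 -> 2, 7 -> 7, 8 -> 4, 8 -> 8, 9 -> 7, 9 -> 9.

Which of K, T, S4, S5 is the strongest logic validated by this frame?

T

Reflexive (axiom T): yes — every world is S-related to itself.
Transitive (axiom 4): no — 0 S 1 and 1 S 8, but not 0 S 8.
Euclidean (axiom 5): no — 0 S 1 and 0 S 0, but not 1 S 0.
So F validates K, T; S4 would additionally require S to be transitive. The strongest is T.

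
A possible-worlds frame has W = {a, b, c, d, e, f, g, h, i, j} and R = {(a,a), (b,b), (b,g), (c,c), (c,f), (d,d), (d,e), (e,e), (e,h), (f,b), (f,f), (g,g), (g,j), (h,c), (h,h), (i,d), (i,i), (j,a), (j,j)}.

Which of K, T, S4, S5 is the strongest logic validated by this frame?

T

Reflexive (axiom T): yes — every world is R-related to itself.
Transitive (axiom 4): no — b R g and g R j, but not b R j.
Euclidean (axiom 5): no — b R g and b R b, but not g R b.
So F validates K, T; S4 would additionally require R to be transitive. The strongest is T.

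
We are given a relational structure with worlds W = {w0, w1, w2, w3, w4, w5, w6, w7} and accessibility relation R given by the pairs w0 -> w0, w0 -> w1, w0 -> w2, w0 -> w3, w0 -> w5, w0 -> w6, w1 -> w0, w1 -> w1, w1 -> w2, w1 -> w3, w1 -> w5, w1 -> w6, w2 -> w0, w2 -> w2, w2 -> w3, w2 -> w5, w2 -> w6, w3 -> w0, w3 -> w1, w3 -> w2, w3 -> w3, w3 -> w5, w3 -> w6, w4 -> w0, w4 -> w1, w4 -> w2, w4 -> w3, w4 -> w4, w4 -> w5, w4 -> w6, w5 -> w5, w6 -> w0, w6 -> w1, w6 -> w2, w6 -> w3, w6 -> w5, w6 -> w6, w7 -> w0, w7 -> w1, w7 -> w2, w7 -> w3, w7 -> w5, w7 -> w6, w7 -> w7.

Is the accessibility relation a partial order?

Reflexive: yes — every world is R-related to itself.
Transitive: no — w2 R w0 and w0 R w1, but not w2 R w1.
Antisymmetric: no — w0 R w1 and w1 R w0 with w0 ≠ w1.
So R is not a partial order.

No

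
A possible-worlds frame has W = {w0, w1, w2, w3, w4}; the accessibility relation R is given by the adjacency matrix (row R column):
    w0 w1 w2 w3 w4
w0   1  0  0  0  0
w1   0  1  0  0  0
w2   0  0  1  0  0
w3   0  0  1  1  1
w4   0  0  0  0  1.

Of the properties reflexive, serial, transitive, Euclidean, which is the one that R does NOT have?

Reflexive: yes — every world is R-related to itself.
Serial: yes — every world has a successor (e.g. w0 R w0).
Transitive: yes — every two-step R-path is closed by a direct edge.
Euclidean: no — w3 R w2 and w3 R w4, but not w2 R w4.
Only Euclidean fails.

Euclidean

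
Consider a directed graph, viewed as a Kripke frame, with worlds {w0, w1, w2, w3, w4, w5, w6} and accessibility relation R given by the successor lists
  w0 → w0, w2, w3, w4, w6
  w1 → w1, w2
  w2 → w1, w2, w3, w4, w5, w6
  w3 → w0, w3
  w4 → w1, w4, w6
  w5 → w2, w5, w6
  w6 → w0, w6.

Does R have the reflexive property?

Reflexive: yes — every world is R-related to itself.

Yes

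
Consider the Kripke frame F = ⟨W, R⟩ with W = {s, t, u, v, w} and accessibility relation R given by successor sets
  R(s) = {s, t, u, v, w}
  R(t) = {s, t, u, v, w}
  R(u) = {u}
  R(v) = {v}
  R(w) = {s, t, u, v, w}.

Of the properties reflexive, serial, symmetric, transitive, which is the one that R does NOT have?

Reflexive: yes — every world is R-related to itself.
Serial: yes — every world has a successor (e.g. s R s).
Symmetric: no — s R u but not u R s.
Transitive: yes — every two-step R-path is closed by a direct edge.
Only symmetric fails.

symmetric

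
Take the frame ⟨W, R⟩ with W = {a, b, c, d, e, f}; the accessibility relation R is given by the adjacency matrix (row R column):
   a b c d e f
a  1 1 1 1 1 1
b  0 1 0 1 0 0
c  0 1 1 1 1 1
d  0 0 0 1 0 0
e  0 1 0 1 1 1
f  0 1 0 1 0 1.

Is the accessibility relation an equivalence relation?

No

Reflexive: yes — every world is R-related to itself.
Symmetric: no — a R b but not b R a.
Transitive: yes — every two-step R-path is closed by a direct edge.
So R is not an equivalence relation.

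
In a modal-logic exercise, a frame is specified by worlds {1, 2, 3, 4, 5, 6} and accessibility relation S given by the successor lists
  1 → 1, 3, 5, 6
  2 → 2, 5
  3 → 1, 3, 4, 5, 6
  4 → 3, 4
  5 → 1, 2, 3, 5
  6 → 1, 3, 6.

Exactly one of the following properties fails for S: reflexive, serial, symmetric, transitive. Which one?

Reflexive: yes — every world is S-related to itself.
Serial: yes — every world has a successor (e.g. 1 S 1).
Symmetric: yes — every pair in S has its reverse in S.
Transitive: no — 1 S 3 and 3 S 4, but not 1 S 4.
Only transitive fails.

transitive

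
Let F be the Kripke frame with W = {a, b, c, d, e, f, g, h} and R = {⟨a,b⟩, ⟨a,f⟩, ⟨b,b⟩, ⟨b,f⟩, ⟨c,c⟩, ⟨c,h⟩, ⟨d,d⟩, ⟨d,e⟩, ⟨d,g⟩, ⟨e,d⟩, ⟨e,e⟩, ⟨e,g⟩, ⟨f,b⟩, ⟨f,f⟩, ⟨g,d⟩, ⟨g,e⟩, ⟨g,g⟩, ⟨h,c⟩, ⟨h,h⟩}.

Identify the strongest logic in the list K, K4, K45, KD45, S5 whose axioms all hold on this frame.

Transitive (axiom 4): yes — every two-step R-path is closed by a direct edge.
Euclidean (axiom 5): yes — any two successors of a common world are R-related.
Serial (axiom D): yes — every world has a successor (e.g. a R b).
Reflexive (axiom T): no — a is not related to itself.
So F validates K, K4, K45, KD45; S5 would additionally require R to be reflexive. The strongest is KD45.

KD45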